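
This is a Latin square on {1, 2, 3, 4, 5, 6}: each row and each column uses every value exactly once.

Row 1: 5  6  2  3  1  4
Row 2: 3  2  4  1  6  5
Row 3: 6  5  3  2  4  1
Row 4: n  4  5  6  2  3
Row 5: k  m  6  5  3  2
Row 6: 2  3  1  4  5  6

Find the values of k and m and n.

k = 4, m = 1, n = 1

At (row 5, col 2): column 2 already has {2, 3, 4, 5, 6}, so the value is 1.
Cell (5,1): row 5 already has {1, 2, 3, 5, 6} → 4.
At (row 4, col 1): row 4 already has {2, 3, 4, 5, 6}, so the value is 1.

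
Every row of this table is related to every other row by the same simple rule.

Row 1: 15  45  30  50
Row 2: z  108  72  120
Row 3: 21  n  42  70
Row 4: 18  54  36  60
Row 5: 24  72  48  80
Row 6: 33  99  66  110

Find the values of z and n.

Each row is a constant multiple of every other row — this is a multiplication table with the headers hidden.
Row 2 is 72/30 = 12/5 times row 1, so its entry in column 1 is 15 × 12/5 = 36.
Row 3 is 42/30 = 7/5 times row 1, so its entry in column 2 is 45 × 7/5 = 63.

z = 36, n = 63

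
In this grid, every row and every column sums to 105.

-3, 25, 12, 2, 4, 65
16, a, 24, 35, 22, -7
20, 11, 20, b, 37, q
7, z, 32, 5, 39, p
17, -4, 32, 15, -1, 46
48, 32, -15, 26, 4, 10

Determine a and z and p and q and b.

a = 15, z = 26, p = -4, q = -5, b = 22

Row 2 has 16 + 24 + 35 + 22 − 7 = 90; the blank must be 105 − 90 = 15.
Column 2 has 25 + 15 + 11 − 4 + 32 = 79; the blank must be 105 − 79 = 26.
Column 4 has 2 + 35 + 5 + 15 + 26 = 83; the blank must be 105 − 83 = 22.
Row 3 has 20 + 11 + 20 + 22 + 37 = 110; the blank must be 105 − 110 = -5.
Row 4 has 7 + 26 + 32 + 5 + 39 = 109; the blank must be 105 − 109 = -4.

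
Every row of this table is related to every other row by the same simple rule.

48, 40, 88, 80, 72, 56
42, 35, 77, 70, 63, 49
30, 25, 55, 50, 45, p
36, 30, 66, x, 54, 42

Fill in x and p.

Each row is a constant multiple of every other row — this is a multiplication table with the headers hidden.
Row 4 is 54/72 = 3/4 times row 1, so its entry in column 4 is 80 × 3/4 = 60.
Row 3 is 45/72 = 5/8 times row 1, so its entry in column 6 is 56 × 5/8 = 35.

x = 60, p = 35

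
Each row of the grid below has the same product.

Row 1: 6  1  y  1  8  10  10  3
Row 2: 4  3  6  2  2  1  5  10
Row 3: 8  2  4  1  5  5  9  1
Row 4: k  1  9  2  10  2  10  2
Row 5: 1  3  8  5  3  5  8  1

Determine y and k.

y = 1, k = 2

Rows 3 and 5 each multiply to 14400, so every row has product 14400.
Row 1: 6×1×1×8×10×10×3 = 14400, so the missing entry is 14400 ÷ 14400 = 1.
Row 4: 1×9×2×10×2×10×2 = 7200, so the missing entry is 14400 ÷ 7200 = 2.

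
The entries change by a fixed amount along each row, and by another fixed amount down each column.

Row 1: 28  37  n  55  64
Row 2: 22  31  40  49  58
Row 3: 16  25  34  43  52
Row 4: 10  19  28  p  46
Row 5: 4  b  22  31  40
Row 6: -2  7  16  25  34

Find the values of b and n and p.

Along each row the entries change by 9 per step; down each column they change by -6.
Row 5: from 4 at column 1, stepping by 9 to column 2 gives 13.
Row 1: from 28 at column 1, stepping by 9 to column 3 gives 46.
Row 4: from 10 at column 1, stepping by 9 to column 4 gives 37.

b = 13, n = 46, p = 37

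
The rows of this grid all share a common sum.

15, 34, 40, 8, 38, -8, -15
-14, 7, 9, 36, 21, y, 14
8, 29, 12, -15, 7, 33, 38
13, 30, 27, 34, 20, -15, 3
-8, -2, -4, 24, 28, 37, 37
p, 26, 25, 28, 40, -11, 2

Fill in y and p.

Row 3 sums to 112 and so does row 5; that's the common total.
In row 2 the known cells total 73, leaving 112 − 73 = 39.
In row 6 the known cells total 110, leaving 112 − 110 = 2.

y = 39, p = 2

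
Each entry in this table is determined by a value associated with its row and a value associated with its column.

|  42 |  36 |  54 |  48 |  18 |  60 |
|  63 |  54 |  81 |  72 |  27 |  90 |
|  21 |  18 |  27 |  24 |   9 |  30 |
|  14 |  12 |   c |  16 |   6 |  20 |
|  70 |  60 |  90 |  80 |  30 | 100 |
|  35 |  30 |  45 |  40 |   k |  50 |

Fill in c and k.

Each row is a constant multiple of every other row — this is a multiplication table with the headers hidden.
Row 4 is 14/42 = 1/3 times row 1, so its entry in column 3 is 54 × 1/3 = 18.
Row 6 is 35/42 = 5/6 times row 1, so its entry in column 5 is 18 × 5/6 = 15.

c = 18, k = 15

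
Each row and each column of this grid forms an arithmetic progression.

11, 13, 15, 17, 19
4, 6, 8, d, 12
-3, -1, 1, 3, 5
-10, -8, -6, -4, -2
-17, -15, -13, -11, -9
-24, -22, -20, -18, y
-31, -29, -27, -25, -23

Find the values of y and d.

Along each row the entries change by 2 per step; down each column they change by -7.
Row 6: from -24 at column 1, stepping by 2 to column 5 gives -16.
Row 2: from 4 at column 1, stepping by 2 to column 4 gives 10.

y = -16, d = 10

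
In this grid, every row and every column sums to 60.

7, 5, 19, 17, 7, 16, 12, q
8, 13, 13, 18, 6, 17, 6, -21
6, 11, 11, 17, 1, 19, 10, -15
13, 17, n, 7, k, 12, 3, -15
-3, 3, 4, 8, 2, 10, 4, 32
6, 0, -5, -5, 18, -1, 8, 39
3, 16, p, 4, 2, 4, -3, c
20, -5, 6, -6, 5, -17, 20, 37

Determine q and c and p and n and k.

The known cells in row 1 total 83, leaving 60 − 83 = -23 for the blank.
The known cells in column 5 total 41, leaving 60 − 41 = 19 for the blank.
The known cells in column 8 total 34, leaving 60 − 34 = 26 for the blank.
The known cells in row 7 total 52, leaving 60 − 52 = 8 for the blank.
The known cells in row 4 total 56, leaving 60 − 56 = 4 for the blank.

q = -23, c = 26, p = 8, n = 4, k = 19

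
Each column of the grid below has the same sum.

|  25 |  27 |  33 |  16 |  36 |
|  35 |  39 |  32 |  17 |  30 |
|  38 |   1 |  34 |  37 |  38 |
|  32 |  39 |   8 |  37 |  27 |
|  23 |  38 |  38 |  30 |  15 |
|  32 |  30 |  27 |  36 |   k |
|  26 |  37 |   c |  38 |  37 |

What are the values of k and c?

The complete columns each total 211.
Column 5 is missing 211 − 183 = 28 (since 36 + 30 + 38 + 27 + 15 + 37 = 183).
Column 3 is missing 211 − 172 = 39 (since 33 + 32 + 34 + 8 + 38 + 27 = 172).

k = 28, c = 39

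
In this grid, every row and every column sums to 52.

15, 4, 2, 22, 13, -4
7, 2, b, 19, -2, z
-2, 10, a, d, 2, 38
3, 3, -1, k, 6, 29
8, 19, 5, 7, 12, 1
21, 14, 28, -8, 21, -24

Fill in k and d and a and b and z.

k = 12, d = 0, a = 4, b = 14, z = 12

The known cells in column 6 total 40, leaving 52 − 40 = 12 for the blank.
The known cells in row 2 total 38, leaving 52 − 38 = 14 for the blank.
The known cells in row 4 total 40, leaving 52 − 40 = 12 for the blank.
The known cells in column 4 total 52, leaving 52 − 52 = 0 for the blank.
The known cells in row 3 total 48, leaving 52 − 48 = 4 for the blank.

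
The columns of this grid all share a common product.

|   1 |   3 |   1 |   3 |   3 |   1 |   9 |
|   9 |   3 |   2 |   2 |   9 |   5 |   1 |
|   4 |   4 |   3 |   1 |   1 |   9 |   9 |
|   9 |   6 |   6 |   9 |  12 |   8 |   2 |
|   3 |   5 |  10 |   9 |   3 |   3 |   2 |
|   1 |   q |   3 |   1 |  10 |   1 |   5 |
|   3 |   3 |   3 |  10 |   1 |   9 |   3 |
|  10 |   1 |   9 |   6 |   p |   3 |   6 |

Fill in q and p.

q = 9, p = 3

Columns 3 and 4 each multiply to 29160, so every column has product 29160.
Column 2: 3×3×4×6×5×3×1 = 3240, so the missing entry is 29160 ÷ 3240 = 9.
Column 5: 3×9×1×12×3×10×1 = 9720, so the missing entry is 29160 ÷ 9720 = 3.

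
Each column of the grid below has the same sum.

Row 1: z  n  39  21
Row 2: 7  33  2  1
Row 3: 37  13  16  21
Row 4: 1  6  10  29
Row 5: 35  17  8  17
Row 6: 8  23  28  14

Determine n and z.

n = 11, z = 15

Columns 3 and 4 both add up to 103, so every column sums to 103.
Column 2: 33 + 13 + 6 + 17 + 23 = 92, so the missing entry is 103 − 92 = 11.
Column 1: 7 + 37 + 1 + 35 + 8 = 88, so the missing entry is 103 − 88 = 15.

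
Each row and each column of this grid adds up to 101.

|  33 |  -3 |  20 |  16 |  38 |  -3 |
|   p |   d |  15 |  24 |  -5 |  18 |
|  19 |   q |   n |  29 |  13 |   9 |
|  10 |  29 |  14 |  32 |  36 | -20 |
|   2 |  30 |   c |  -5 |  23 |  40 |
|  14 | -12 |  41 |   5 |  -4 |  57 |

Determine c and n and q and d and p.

c = 11, n = 0, q = 31, d = 26, p = 23

Row 5: 2 + 30 − 5 + 23 + 40 = 90, so its missing entry is 101 − 90 = 11.
Column 3: 20 + 15 + 14 + 11 + 41 = 101, so its missing entry is 101 − 101 = 0.
Row 3: 19 + 0 + 29 + 13 + 9 = 70, so its missing entry is 101 − 70 = 31.
Column 2: -3 + 31 + 29 + 30 − 12 = 75, so its missing entry is 101 − 75 = 26.
Row 2: 26 + 15 + 24 − 5 + 18 = 78, so its missing entry is 101 − 78 = 23.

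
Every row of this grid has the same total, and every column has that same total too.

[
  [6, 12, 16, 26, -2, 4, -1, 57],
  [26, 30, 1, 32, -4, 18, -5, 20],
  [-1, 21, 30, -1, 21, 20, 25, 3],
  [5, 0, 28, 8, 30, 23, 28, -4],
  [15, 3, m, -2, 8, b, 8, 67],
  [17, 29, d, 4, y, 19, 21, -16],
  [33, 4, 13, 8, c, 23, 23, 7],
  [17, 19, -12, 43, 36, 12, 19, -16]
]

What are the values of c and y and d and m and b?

Rows 1 and 2 both sum to 118, so that's the common total.
Row 7: 33 + 4 + 13 + 8 + 23 + 23 + 7 = 111, so its missing entry is 118 − 111 = 7.
Column 5: -2 − 4 + 21 + 30 + 8 + 7 + 36 = 96, so its missing entry is 118 − 96 = 22.
Column 6: 4 + 18 + 20 + 23 + 19 + 23 + 12 = 119, so its missing entry is 118 − 119 = -1.
Row 5: 15 + 3 − 2 + 8 − 1 + 8 + 67 = 98, so its missing entry is 118 − 98 = 20.
Row 6: 17 + 29 + 4 + 22 + 19 + 21 − 16 = 96, so its missing entry is 118 − 96 = 22.

c = 7, y = 22, d = 22, m = 20, b = -1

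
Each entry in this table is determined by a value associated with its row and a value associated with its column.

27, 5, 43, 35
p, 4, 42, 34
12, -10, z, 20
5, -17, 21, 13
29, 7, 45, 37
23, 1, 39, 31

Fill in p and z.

p = 26, z = 28

The difference between any two rows is the same in every column — this is an addition table with the headers hidden.
Row 2 minus row 1 is 4 − 5 = -1, so its entry in column 1 is 27 + (-1) = 26.
Row 3 minus row 1 is -10 − 5 = -15, so its entry in column 3 is 43 + (-15) = 28.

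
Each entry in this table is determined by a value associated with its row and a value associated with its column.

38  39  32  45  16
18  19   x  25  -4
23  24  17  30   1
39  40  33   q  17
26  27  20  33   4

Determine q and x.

q = 46, x = 12

The difference between any two rows is the same in every column — this is an addition table with the headers hidden.
Row 4 minus row 1 is 39 − 38 = 1, so its entry in column 4 is 45 + 1 = 46.
Row 2 minus row 1 is 18 − 38 = -20, so its entry in column 3 is 32 + (-20) = 12.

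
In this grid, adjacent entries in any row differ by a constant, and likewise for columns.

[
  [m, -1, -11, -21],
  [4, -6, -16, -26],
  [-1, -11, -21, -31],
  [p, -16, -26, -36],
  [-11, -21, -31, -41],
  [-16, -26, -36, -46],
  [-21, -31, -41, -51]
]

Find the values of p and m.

p = -6, m = 9

Along each row the entries change by -10 per step; down each column they change by -5.
Row 4: from -16 at column 2, stepping by -10 to column 1 gives -6.
Row 1: from -1 at column 2, stepping by -10 to column 1 gives 9.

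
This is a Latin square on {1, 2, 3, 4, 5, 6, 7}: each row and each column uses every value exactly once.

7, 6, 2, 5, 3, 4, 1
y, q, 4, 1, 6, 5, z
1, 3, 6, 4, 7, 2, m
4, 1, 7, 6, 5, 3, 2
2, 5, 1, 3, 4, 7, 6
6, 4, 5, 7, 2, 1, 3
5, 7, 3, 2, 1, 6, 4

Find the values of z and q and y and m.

z = 7, q = 2, y = 3, m = 5

For row 2, column 1: column 1 already has {1, 2, 4, 5, 6, 7}; that leaves 3.
At (row 2, col 2): column 2 already has {1, 3, 4, 5, 6, 7}, so the value is 2.
At (row 2, col 7): row 2 already has {1, 2, 3, 4, 5, 6}, so the value is 7.
At (row 3, col 7): row 3 already has {1, 2, 3, 4, 6, 7}, so the value is 5.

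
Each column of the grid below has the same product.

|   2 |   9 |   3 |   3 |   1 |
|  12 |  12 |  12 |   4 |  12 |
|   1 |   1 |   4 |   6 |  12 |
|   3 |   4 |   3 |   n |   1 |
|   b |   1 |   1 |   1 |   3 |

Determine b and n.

b = 6, n = 6

Columns 2 and 5 each multiply to 432, so every column has product 432.
Column 1: 2×12×1×3 = 72, so the missing entry is 432 ÷ 72 = 6.
Column 4: 3×4×6×1 = 72, so the missing entry is 432 ÷ 72 = 6.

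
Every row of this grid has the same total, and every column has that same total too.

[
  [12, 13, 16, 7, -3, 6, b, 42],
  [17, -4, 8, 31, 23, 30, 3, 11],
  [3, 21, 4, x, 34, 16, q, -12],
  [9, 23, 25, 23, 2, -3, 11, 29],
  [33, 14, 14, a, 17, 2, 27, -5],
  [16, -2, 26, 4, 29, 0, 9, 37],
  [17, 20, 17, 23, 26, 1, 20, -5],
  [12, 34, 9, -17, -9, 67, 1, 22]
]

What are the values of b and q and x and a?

Rows 2 and 4 both sum to 119, so that's the common total.
The known cells in row 5 total 102, leaving 119 − 102 = 17 for the blank.
The known cells in column 4 total 88, leaving 119 − 88 = 31 for the blank.
The known cells in row 3 total 97, leaving 119 − 97 = 22 for the blank.
The known cells in row 1 total 93, leaving 119 − 93 = 26 for the blank.

b = 26, q = 22, x = 31, a = 17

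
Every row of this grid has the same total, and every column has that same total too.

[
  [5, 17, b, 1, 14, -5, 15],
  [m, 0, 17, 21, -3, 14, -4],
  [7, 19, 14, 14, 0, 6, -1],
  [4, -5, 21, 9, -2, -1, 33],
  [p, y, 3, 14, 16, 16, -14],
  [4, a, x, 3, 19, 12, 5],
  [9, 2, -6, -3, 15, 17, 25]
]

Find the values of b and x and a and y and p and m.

Rows 3 and 4 both sum to 59, so that's the common total.
Row 1: 5 + 17 + 1 + 14 − 5 + 15 = 47, so its missing entry is 59 − 47 = 12.
Row 2: 0 + 17 + 21 − 3 + 14 − 4 = 45, so its missing entry is 59 − 45 = 14.
Column 1: 5 + 14 + 7 + 4 + 4 + 9 = 43, so its missing entry is 59 − 43 = 16.
Row 5: 16 + 3 + 14 + 16 + 16 − 14 = 51, so its missing entry is 59 − 51 = 8.
Column 2: 17 + 0 + 19 − 5 + 8 + 2 = 41, so its missing entry is 59 − 41 = 18.
Row 6: 4 + 18 + 3 + 19 + 12 + 5 = 61, so its missing entry is 59 − 61 = -2.

b = 12, x = -2, a = 18, y = 8, p = 16, m = 14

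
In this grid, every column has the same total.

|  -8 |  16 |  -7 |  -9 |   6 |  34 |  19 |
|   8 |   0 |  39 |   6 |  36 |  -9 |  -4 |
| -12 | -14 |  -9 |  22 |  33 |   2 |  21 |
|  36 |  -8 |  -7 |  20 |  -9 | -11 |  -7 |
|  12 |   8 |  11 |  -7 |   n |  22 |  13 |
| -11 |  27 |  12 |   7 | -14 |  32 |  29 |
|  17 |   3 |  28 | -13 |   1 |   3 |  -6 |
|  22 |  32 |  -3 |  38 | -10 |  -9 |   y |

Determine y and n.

y = -1, n = 21

Columns 1 and 4 both add up to 64, so every column sums to 64.
Column 7: 19 − 4 + 21 − 7 + 13 + 29 − 6 = 65, so the missing entry is 64 − 65 = -1.
Column 5: 6 + 36 + 33 − 9 − 14 + 1 − 10 = 43, so the missing entry is 64 − 43 = 21.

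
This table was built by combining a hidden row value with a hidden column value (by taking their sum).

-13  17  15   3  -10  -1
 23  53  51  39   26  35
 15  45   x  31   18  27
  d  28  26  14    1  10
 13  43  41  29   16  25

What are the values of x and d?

The difference between any two rows is the same in every column — this is an addition table with the headers hidden.
Row 3 minus row 1 is 45 − 17 = 28, so its entry in column 3 is 15 + 28 = 43.
Row 4 minus row 1 is 28 − 17 = 11, so its entry in column 1 is -13 + 11 = -2.

x = 43, d = -2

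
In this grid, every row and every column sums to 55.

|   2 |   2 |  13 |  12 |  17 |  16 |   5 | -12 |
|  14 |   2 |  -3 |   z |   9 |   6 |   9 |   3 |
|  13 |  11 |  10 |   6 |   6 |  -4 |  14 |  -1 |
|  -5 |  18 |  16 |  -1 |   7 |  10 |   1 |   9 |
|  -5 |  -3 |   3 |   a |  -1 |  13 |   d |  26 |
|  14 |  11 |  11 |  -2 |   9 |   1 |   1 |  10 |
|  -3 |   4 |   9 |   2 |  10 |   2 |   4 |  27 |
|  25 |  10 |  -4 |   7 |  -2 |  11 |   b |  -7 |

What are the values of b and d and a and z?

Row 8: 25 + 10 − 4 + 7 − 2 + 11 − 7 = 40, so its missing entry is 55 − 40 = 15.
Column 7: 5 + 9 + 14 + 1 + 1 + 4 + 15 = 49, so its missing entry is 55 − 49 = 6.
Row 2: 14 + 2 − 3 + 9 + 6 + 9 + 3 = 40, so its missing entry is 55 − 40 = 15.
Row 5: -5 − 3 + 3 − 1 + 13 + 6 + 26 = 39, so its missing entry is 55 − 39 = 16.

b = 15, d = 6, a = 16, z = 15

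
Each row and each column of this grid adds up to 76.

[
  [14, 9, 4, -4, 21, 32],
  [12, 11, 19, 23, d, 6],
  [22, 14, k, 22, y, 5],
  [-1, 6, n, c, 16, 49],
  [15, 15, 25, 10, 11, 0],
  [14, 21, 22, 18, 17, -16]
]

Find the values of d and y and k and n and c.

d = 5, y = 6, k = 7, n = -1, c = 7

The known cells in row 2 total 71, leaving 76 − 71 = 5 for the blank.
The known cells in column 5 total 70, leaving 76 − 70 = 6 for the blank.
The known cells in column 4 total 69, leaving 76 − 69 = 7 for the blank.
The known cells in row 3 total 69, leaving 76 − 69 = 7 for the blank.
The known cells in row 4 total 77, leaving 76 − 77 = -1 for the blank.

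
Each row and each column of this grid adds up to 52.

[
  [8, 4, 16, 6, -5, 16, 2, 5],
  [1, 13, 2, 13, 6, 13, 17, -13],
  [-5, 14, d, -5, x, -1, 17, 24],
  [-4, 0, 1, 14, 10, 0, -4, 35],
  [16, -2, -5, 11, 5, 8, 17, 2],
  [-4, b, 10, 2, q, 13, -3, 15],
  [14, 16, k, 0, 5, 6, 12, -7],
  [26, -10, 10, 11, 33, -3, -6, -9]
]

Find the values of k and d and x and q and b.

k = 6, d = 12, x = -4, q = 2, b = 17

Row 7: 14 + 16 + 0 + 5 + 6 + 12 − 7 = 46, so its missing entry is 52 − 46 = 6.
Column 2: 4 + 13 + 14 + 0 − 2 + 16 − 10 = 35, so its missing entry is 52 − 35 = 17.
Row 6: -4 + 17 + 10 + 2 + 13 − 3 + 15 = 50, so its missing entry is 52 − 50 = 2.
Column 5: -5 + 6 + 10 + 5 + 2 + 5 + 33 = 56, so its missing entry is 52 − 56 = -4.
Row 3: -5 + 14 − 5 − 4 − 1 + 17 + 24 = 40, so its missing entry is 52 − 40 = 12.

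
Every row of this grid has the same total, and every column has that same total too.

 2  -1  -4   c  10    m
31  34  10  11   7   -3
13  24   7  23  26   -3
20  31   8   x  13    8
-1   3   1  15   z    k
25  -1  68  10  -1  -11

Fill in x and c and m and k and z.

Rows 2 and 3 both sum to 90, so that's the common total.
Column 5: 10 + 7 + 26 + 13 − 1 = 55, so its missing entry is 90 − 55 = 35.
Row 5: -1 + 3 + 1 + 15 + 35 = 53, so its missing entry is 90 − 53 = 37.
Row 4: 20 + 31 + 8 + 13 + 8 = 80, so its missing entry is 90 − 80 = 10.
Column 4: 11 + 23 + 10 + 15 + 10 = 69, so its missing entry is 90 − 69 = 21.
Row 1: 2 − 1 − 4 + 21 + 10 = 28, so its missing entry is 90 − 28 = 62.

x = 10, c = 21, m = 62, k = 37, z = 35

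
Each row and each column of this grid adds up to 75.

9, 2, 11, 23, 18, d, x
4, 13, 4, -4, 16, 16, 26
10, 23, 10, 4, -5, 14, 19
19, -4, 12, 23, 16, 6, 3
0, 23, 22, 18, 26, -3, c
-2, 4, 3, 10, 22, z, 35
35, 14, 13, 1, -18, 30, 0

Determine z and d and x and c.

The known cells in row 5 total 86, leaving 75 − 86 = -11 for the blank.
The known cells in row 6 total 72, leaving 75 − 72 = 3 for the blank.
The known cells in column 6 total 66, leaving 75 − 66 = 9 for the blank.
The known cells in row 1 total 72, leaving 75 − 72 = 3 for the blank.

z = 3, d = 9, x = 3, c = -11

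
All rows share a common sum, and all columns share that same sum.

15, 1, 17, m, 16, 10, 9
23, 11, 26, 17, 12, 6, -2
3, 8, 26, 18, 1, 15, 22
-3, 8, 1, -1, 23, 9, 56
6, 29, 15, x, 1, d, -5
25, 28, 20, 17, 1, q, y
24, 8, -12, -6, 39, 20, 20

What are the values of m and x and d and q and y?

m = 25, x = 23, d = 24, q = 9, y = -7

Rows 2 and 3 both sum to 93, so that's the common total.
Row 1 has 15 + 1 + 17 + 16 + 10 + 9 = 68; the blank must be 93 − 68 = 25.
Column 4 has 25 + 17 + 18 − 1 + 17 − 6 = 70; the blank must be 93 − 70 = 23.
Row 5 has 6 + 29 + 15 + 23 + 1 − 5 = 69; the blank must be 93 − 69 = 24.
Column 6 has 10 + 6 + 15 + 9 + 24 + 20 = 84; the blank must be 93 − 84 = 9.
Row 6 has 25 + 28 + 20 + 17 + 1 + 9 = 100; the blank must be 93 − 100 = -7.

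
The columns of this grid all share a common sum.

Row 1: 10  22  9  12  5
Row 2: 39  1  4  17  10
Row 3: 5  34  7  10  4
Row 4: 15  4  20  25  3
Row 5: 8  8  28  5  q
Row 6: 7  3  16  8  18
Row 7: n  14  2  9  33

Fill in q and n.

The complete columns each total 86.
Column 5 is missing 86 − 73 = 13 (since 5 + 10 + 4 + 3 + 18 + 33 = 73).
Column 1 is missing 86 − 84 = 2 (since 10 + 39 + 5 + 15 + 8 + 7 = 84).

q = 13, n = 2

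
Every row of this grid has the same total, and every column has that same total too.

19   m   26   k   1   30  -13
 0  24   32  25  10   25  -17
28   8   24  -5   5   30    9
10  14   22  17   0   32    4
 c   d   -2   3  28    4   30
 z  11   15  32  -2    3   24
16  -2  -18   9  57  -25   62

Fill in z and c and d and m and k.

z = 16, c = 10, d = 26, m = 18, k = 18

Rows 2 and 3 both sum to 99, so that's the common total.
Column 4 has 25 − 5 + 17 + 3 + 32 + 9 = 81; the blank must be 99 − 81 = 18.
Row 1 has 19 + 26 + 18 + 1 + 30 − 13 = 81; the blank must be 99 − 81 = 18.
Row 6 has 11 + 15 + 32 − 2 + 3 + 24 = 83; the blank must be 99 − 83 = 16.
Column 1 has 19 + 0 + 28 + 10 + 16 + 16 = 89; the blank must be 99 − 89 = 10.
Row 5 has 10 − 2 + 3 + 28 + 4 + 30 = 73; the blank must be 99 − 73 = 26.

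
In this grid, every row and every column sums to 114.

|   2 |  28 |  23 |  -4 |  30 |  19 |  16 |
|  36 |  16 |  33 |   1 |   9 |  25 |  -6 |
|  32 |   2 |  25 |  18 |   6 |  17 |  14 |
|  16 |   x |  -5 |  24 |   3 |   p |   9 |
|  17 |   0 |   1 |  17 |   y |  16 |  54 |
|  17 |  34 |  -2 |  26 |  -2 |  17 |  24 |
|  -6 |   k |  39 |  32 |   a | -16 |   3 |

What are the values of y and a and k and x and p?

y = 9, a = 59, k = 3, x = 31, p = 36

Row 5 has 17 + 0 + 1 + 17 + 16 + 54 = 105; the blank must be 114 − 105 = 9.
Column 5 has 30 + 9 + 6 + 3 + 9 − 2 = 55; the blank must be 114 − 55 = 59.
Row 7 has -6 + 39 + 32 + 59 − 16 + 3 = 111; the blank must be 114 − 111 = 3.
Column 2 has 28 + 16 + 2 + 0 + 34 + 3 = 83; the blank must be 114 − 83 = 31.
Row 4 has 16 + 31 − 5 + 24 + 3 + 9 = 78; the blank must be 114 − 78 = 36.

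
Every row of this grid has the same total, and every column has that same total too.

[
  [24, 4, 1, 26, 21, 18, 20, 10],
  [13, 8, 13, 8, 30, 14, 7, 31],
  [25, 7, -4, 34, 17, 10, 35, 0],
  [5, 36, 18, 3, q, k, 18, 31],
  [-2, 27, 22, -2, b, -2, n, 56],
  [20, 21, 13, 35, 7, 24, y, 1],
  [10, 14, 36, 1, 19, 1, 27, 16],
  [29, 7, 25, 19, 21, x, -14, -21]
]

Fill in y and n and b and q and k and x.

Rows 1 and 2 both sum to 124, so that's the common total.
Row 6 has 20 + 21 + 13 + 35 + 7 + 24 + 1 = 121; the blank must be 124 − 121 = 3.
Column 7 has 20 + 7 + 35 + 18 + 3 + 27 − 14 = 96; the blank must be 124 − 96 = 28.
Row 5 has -2 + 27 + 22 − 2 − 2 + 28 + 56 = 127; the blank must be 124 − 127 = -3.
Column 5 has 21 + 30 + 17 − 3 + 7 + 19 + 21 = 112; the blank must be 124 − 112 = 12.
Row 8 has 29 + 7 + 25 + 19 + 21 − 14 − 21 = 66; the blank must be 124 − 66 = 58.
Row 4 has 5 + 36 + 18 + 3 + 12 + 18 + 31 = 123; the blank must be 124 − 123 = 1.

y = 3, n = 28, b = -3, q = 12, k = 1, x = 58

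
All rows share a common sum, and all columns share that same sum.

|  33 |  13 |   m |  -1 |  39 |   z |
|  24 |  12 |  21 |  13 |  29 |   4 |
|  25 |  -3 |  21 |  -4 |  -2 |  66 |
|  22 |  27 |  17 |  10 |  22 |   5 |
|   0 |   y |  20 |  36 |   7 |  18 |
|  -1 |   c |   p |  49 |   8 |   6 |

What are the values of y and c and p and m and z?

Rows 2 and 3 both sum to 103, so that's the common total.
The known cells in column 6 total 99, leaving 103 − 99 = 4 for the blank.
The known cells in row 1 total 88, leaving 103 − 88 = 15 for the blank.
The known cells in row 5 total 81, leaving 103 − 81 = 22 for the blank.
The known cells in column 2 total 71, leaving 103 − 71 = 32 for the blank.
The known cells in row 6 total 94, leaving 103 − 94 = 9 for the blank.

y = 22, c = 32, p = 9, m = 15, z = 4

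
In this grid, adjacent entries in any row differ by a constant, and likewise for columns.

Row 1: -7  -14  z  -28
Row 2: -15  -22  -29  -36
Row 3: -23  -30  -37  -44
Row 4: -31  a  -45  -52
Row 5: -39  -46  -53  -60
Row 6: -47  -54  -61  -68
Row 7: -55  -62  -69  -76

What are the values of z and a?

z = -21, a = -38

Along each row the entries change by -7 per step; down each column they change by -8.
Row 1: from -7 at column 1, stepping by -7 to column 3 gives -21.
Row 4: from -31 at column 1, stepping by -7 to column 2 gives -38.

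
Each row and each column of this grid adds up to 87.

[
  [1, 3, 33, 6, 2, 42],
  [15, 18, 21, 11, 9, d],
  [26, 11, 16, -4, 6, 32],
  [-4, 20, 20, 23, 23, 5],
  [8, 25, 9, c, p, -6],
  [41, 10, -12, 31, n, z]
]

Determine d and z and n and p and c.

Column 4 has 6 + 11 − 4 + 23 + 31 = 67; the blank must be 87 − 67 = 20.
Row 5 has 8 + 25 + 9 + 20 − 6 = 56; the blank must be 87 − 56 = 31.
Row 2 has 15 + 18 + 21 + 11 + 9 = 74; the blank must be 87 − 74 = 13.
Column 6 has 42 + 13 + 32 + 5 − 6 = 86; the blank must be 87 − 86 = 1.
Row 6 has 41 + 10 − 12 + 31 + 1 = 71; the blank must be 87 − 71 = 16.

d = 13, z = 1, n = 16, p = 31, c = 20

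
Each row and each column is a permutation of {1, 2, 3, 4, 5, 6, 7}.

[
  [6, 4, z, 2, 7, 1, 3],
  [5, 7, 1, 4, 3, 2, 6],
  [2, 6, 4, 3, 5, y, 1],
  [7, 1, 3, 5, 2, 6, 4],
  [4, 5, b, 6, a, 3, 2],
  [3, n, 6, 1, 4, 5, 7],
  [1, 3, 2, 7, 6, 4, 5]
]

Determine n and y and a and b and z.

For row 5, column 5: column 5 already has {2, 3, 4, 5, 6, 7}; that leaves 1.
For row 6, column 2: row 6 already has {1, 3, 4, 5, 6, 7}; that leaves 2.
At (row 5, col 3): row 5 already has {1, 2, 3, 4, 5, 6}, so the value is 7.
For row 1, column 3: row 1 already has {1, 2, 3, 4, 6, 7}; that leaves 5.
Cell (3,6): row 3 already has {1, 2, 3, 4, 5, 6} → 7.

n = 2, y = 7, a = 1, b = 7, z = 5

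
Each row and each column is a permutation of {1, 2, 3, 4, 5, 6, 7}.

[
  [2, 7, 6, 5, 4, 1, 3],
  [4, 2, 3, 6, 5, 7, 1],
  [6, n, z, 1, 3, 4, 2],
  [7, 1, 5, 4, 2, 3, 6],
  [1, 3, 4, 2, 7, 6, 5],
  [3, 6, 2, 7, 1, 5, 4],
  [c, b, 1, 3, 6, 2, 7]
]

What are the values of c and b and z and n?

c = 5, b = 4, z = 7, n = 5

Cell (3,3): column 3 already has {1, 2, 3, 4, 5, 6} → 7.
For row 3, column 2: row 3 already has {1, 2, 3, 4, 6, 7}; that leaves 5.
For row 7, column 2: column 2 already has {1, 2, 3, 5, 6, 7}; that leaves 4.
For row 7, column 1: row 7 already has {1, 2, 3, 4, 6, 7}; that leaves 5.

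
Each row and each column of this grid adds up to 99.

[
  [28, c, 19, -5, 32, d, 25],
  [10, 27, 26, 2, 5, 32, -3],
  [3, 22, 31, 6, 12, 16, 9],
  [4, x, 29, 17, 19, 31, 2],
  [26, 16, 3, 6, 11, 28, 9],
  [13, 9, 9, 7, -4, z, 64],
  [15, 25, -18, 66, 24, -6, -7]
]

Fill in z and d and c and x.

Row 6 has 13 + 9 + 9 + 7 − 4 + 64 = 98; the blank must be 99 − 98 = 1.
Row 4 has 4 + 29 + 17 + 19 + 31 + 2 = 102; the blank must be 99 − 102 = -3.
Column 2 has 27 + 22 − 3 + 16 + 9 + 25 = 96; the blank must be 99 − 96 = 3.
Row 1 has 28 + 3 + 19 − 5 + 32 + 25 = 102; the blank must be 99 − 102 = -3.

z = 1, d = -3, c = 3, x = -3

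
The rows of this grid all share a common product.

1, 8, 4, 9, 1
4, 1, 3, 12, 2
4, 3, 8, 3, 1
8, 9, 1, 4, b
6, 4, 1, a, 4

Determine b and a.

Rows 1 and 2 each multiply to 288, so every row has product 288.
Row 4: 8×9×1×4 = 288, so the missing entry is 288 ÷ 288 = 1.
Row 5: 6×4×1×4 = 96, so the missing entry is 288 ÷ 96 = 3.

b = 1, a = 3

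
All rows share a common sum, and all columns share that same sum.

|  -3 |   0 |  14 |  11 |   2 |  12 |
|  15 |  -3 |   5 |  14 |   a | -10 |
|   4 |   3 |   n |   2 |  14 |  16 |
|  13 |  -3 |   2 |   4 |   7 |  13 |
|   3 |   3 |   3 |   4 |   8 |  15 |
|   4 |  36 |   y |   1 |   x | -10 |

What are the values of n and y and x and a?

Rows 1 and 4 both sum to 36, so that's the common total.
Row 2: 15 − 3 + 5 + 14 − 10 = 21, so its missing entry is 36 − 21 = 15.
Column 5: 2 + 15 + 14 + 7 + 8 = 46, so its missing entry is 36 − 46 = -10.
Row 6: 4 + 36 + 1 − 10 − 10 = 21, so its missing entry is 36 − 21 = 15.
Row 3: 4 + 3 + 2 + 14 + 16 = 39, so its missing entry is 36 − 39 = -3.

n = -3, y = 15, x = -10, a = 15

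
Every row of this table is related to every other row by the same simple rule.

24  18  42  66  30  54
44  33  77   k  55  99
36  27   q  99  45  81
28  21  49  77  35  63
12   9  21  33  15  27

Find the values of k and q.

k = 121, q = 63

Each row is a constant multiple of every other row — this is a multiplication table with the headers hidden.
Row 2 is 99/54 = 11/6 times row 1, so its entry in column 4 is 66 × 11/6 = 121.
Row 3 is 81/54 = 3/2 times row 1, so its entry in column 3 is 42 × 3/2 = 63.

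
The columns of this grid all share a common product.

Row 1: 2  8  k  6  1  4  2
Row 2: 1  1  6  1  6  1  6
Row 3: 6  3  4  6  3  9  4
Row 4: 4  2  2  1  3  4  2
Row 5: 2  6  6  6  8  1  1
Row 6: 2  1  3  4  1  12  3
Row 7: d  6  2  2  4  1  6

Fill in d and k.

d = 9, k = 1

Columns 4 and 6 each multiply to 1728, so every column has product 1728.
Column 1: 2×1×6×4×2×2 = 192, so the missing entry is 1728 ÷ 192 = 9.
Column 3: 6×4×2×6×3×2 = 1728, so the missing entry is 1728 ÷ 1728 = 1.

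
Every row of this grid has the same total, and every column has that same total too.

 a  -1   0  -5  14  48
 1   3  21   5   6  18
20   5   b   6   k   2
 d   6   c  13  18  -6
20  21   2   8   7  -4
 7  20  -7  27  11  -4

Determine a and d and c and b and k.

Rows 2 and 5 both sum to 54, so that's the common total.
The known cells in column 5 total 56, leaving 54 − 56 = -2 for the blank.
The known cells in row 1 total 56, leaving 54 − 56 = -2 for the blank.
The known cells in column 1 total 46, leaving 54 − 46 = 8 for the blank.
The known cells in row 3 total 31, leaving 54 − 31 = 23 for the blank.
The known cells in row 4 total 39, leaving 54 − 39 = 15 for the blank.

a = -2, d = 8, c = 15, b = 23, k = -2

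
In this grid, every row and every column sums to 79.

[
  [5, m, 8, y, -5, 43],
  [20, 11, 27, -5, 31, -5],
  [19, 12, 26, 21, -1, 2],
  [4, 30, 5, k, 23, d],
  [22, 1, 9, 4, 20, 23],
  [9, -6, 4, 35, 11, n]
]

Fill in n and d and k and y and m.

n = 26, d = -10, k = 27, y = -3, m = 31

The known cells in column 2 total 48, leaving 79 − 48 = 31 for the blank.
The known cells in row 6 total 53, leaving 79 − 53 = 26 for the blank.
The known cells in row 1 total 82, leaving 79 − 82 = -3 for the blank.
The known cells in column 4 total 52, leaving 79 − 52 = 27 for the blank.
The known cells in row 4 total 89, leaving 79 − 89 = -10 for the blank.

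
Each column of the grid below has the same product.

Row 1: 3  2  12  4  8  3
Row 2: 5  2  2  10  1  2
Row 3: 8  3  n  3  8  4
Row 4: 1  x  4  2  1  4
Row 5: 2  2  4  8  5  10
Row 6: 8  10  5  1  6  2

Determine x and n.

x = 8, n = 1

Columns 1 and 4 each multiply to 1920, so every column has product 1920.
Column 2: 2×2×3×2×10 = 240, so the missing entry is 1920 ÷ 240 = 8.
Column 3: 12×2×4×4×5 = 1920, so the missing entry is 1920 ÷ 1920 = 1.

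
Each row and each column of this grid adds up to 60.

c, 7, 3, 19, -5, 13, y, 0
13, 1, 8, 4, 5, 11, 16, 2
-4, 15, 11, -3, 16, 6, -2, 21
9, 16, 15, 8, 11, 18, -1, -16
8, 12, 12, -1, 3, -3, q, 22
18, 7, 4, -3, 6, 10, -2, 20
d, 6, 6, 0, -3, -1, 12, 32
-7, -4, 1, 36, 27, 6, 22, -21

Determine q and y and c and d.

q = 7, y = 8, c = 15, d = 8

The known cells in row 5 total 53, leaving 60 − 53 = 7 for the blank.
The known cells in row 7 total 52, leaving 60 − 52 = 8 for the blank.
The known cells in column 1 total 45, leaving 60 − 45 = 15 for the blank.
The known cells in row 1 total 52, leaving 60 − 52 = 8 for the blank.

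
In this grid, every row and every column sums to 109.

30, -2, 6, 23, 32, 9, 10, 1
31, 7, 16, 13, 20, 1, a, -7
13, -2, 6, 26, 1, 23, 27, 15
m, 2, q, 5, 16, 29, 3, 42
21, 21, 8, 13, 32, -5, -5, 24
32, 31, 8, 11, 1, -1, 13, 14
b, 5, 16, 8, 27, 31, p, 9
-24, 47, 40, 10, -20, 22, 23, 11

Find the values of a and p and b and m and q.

a = 28, p = 10, b = 3, m = 3, q = 9

Row 2 has 31 + 7 + 16 + 13 + 20 + 1 − 7 = 81; the blank must be 109 − 81 = 28.
Column 7 has 10 + 28 + 27 + 3 − 5 + 13 + 23 = 99; the blank must be 109 − 99 = 10.
Row 7 has 5 + 16 + 8 + 27 + 31 + 10 + 9 = 106; the blank must be 109 − 106 = 3.
Column 1 has 30 + 31 + 13 + 21 + 32 + 3 − 24 = 106; the blank must be 109 − 106 = 3.
Row 4 has 3 + 2 + 5 + 16 + 29 + 3 + 42 = 100; the blank must be 109 − 100 = 9.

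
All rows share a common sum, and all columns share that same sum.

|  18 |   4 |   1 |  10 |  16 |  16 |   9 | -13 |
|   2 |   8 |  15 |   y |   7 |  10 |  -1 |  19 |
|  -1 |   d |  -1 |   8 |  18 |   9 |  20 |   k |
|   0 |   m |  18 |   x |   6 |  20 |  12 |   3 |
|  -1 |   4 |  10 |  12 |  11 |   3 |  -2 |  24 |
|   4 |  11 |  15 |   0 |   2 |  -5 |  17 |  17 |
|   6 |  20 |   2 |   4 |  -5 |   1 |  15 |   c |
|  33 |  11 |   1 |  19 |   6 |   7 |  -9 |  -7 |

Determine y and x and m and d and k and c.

y = 1, x = 7, m = -5, d = 8, k = 0, c = 18

Rows 1 and 5 both sum to 61, so that's the common total.
The known cells in row 7 total 43, leaving 61 − 43 = 18 for the blank.
The known cells in column 8 total 61, leaving 61 − 61 = 0 for the blank.
The known cells in row 3 total 53, leaving 61 − 53 = 8 for the blank.
The known cells in column 2 total 66, leaving 61 − 66 = -5 for the blank.
The known cells in row 4 total 54, leaving 61 − 54 = 7 for the blank.
The known cells in row 2 total 60, leaving 61 − 60 = 1 for the blank.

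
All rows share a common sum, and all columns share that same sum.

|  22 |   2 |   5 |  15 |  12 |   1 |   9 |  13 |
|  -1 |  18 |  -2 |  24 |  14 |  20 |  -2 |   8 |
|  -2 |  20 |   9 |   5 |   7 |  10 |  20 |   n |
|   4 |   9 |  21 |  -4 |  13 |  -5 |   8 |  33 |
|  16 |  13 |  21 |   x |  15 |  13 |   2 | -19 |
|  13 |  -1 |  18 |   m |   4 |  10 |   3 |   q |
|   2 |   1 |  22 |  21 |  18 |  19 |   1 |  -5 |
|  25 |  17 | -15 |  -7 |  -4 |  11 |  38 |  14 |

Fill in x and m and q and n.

Rows 1 and 2 both sum to 79, so that's the common total.
Row 3: -2 + 20 + 9 + 5 + 7 + 10 + 20 = 69, so its missing entry is 79 − 69 = 10.
Column 8: 13 + 8 + 10 + 33 − 19 − 5 + 14 = 54, so its missing entry is 79 − 54 = 25.
Row 6: 13 − 1 + 18 + 4 + 10 + 3 + 25 = 72, so its missing entry is 79 − 72 = 7.
Row 5: 16 + 13 + 21 + 15 + 13 + 2 − 19 = 61, so its missing entry is 79 − 61 = 18.

x = 18, m = 7, q = 25, n = 10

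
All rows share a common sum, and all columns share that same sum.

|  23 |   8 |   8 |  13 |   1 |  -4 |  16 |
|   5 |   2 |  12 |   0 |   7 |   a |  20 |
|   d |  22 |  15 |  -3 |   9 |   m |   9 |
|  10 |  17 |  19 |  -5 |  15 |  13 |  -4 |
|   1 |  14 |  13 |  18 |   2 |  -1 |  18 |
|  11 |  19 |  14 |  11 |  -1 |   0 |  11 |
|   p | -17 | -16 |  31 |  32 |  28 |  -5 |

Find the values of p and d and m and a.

p = 12, d = 3, m = 10, a = 19

Rows 1 and 4 both sum to 65, so that's the common total.
Row 2: 5 + 2 + 12 + 0 + 7 + 20 = 46, so its missing entry is 65 − 46 = 19.
Column 6: -4 + 19 + 13 − 1 + 0 + 28 = 55, so its missing entry is 65 − 55 = 10.
Row 3: 22 + 15 − 3 + 9 + 10 + 9 = 62, so its missing entry is 65 − 62 = 3.
Row 7: -17 − 16 + 31 + 32 + 28 − 5 = 53, so its missing entry is 65 − 53 = 12.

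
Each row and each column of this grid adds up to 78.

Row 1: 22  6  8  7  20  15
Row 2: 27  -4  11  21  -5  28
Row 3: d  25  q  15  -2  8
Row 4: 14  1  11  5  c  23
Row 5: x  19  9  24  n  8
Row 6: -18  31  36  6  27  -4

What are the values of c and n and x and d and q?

The known cells in row 4 total 54, leaving 78 − 54 = 24 for the blank.
The known cells in column 5 total 64, leaving 78 − 64 = 14 for the blank.
The known cells in row 5 total 74, leaving 78 − 74 = 4 for the blank.
The known cells in column 1 total 49, leaving 78 − 49 = 29 for the blank.
The known cells in row 3 total 75, leaving 78 − 75 = 3 for the blank.

c = 24, n = 14, x = 4, d = 29, q = 3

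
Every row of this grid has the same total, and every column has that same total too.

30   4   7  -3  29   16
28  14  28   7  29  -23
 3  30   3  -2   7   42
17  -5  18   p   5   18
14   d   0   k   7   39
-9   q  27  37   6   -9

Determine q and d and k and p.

q = 31, d = 9, k = 14, p = 30

Rows 1 and 2 both sum to 83, so that's the common total.
Row 4 has 17 − 5 + 18 + 5 + 18 = 53; the blank must be 83 − 53 = 30.
Row 6 has -9 + 27 + 37 + 6 − 9 = 52; the blank must be 83 − 52 = 31.
Column 2 has 4 + 14 + 30 − 5 + 31 = 74; the blank must be 83 − 74 = 9.
Row 5 has 14 + 9 + 0 + 7 + 39 = 69; the blank must be 83 − 69 = 14.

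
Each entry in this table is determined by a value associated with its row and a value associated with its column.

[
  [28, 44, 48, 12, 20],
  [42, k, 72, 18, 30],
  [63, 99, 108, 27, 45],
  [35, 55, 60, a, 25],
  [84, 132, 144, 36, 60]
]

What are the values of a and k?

Each row is a constant multiple of every other row — this is a multiplication table with the headers hidden.
Row 4 is 60/48 = 5/4 times row 1, so its entry in column 4 is 12 × 5/4 = 15.
Row 2 is 72/48 = 3/2 times row 1, so its entry in column 2 is 44 × 3/2 = 66.

a = 15, k = 66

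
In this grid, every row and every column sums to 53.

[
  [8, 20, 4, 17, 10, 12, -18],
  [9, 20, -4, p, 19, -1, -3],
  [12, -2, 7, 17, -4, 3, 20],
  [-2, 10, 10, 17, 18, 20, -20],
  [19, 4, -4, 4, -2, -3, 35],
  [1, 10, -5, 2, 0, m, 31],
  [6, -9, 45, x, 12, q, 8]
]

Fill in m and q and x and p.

Row 6 has 1 + 10 − 5 + 2 + 0 + 31 = 39; the blank must be 53 − 39 = 14.
Row 2 has 9 + 20 − 4 + 19 − 1 − 3 = 40; the blank must be 53 − 40 = 13.
Column 6 has 12 − 1 + 3 + 20 − 3 + 14 = 45; the blank must be 53 − 45 = 8.
Row 7 has 6 − 9 + 45 + 12 + 8 + 8 = 70; the blank must be 53 − 70 = -17.

m = 14, q = 8, x = -17, p = 13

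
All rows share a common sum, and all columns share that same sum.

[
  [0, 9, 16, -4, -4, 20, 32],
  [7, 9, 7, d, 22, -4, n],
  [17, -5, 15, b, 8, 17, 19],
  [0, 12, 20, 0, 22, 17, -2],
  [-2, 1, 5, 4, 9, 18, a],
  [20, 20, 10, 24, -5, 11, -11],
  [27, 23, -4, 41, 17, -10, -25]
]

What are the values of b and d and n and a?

Rows 1 and 4 both sum to 69, so that's the common total.
The known cells in row 3 total 71, leaving 69 − 71 = -2 for the blank.
The known cells in row 5 total 35, leaving 69 − 35 = 34 for the blank.
The known cells in column 7 total 47, leaving 69 − 47 = 22 for the blank.
The known cells in row 2 total 63, leaving 69 − 63 = 6 for the blank.

b = -2, d = 6, n = 22, a = 34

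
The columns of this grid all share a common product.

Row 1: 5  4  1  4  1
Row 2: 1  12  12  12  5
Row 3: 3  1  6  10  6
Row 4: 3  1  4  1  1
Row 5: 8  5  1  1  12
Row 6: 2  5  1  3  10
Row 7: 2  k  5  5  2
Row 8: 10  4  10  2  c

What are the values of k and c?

Columns 3 and 4 each multiply to 14400, so every column has product 14400.
Column 2: 4×12×1×1×5×5×4 = 4800, so the missing entry is 14400 ÷ 4800 = 3.
Column 5: 1×5×6×1×12×10×2 = 7200, so the missing entry is 14400 ÷ 7200 = 2.

k = 3, c = 2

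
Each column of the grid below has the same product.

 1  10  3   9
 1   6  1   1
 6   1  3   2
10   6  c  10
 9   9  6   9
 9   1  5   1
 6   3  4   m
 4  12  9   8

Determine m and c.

m = 9, c = 12

Columns 1 and 2 each multiply to 116640, so every column has product 116640.
Column 4: 9×1×2×10×9×1×8 = 12960, so the missing entry is 116640 ÷ 12960 = 9.
Column 3: 3×1×3×6×5×4×9 = 9720, so the missing entry is 116640 ÷ 9720 = 12.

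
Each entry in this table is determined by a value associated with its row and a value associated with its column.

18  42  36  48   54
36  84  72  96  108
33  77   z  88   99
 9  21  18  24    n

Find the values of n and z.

n = 27, z = 66

Each row is a constant multiple of every other row — this is a multiplication table with the headers hidden.
Row 4 is 24/48 = 1/2 times row 1, so its entry in column 5 is 54 × 1/2 = 27.
Row 3 is 88/48 = 11/6 times row 1, so its entry in column 3 is 36 × 11/6 = 66.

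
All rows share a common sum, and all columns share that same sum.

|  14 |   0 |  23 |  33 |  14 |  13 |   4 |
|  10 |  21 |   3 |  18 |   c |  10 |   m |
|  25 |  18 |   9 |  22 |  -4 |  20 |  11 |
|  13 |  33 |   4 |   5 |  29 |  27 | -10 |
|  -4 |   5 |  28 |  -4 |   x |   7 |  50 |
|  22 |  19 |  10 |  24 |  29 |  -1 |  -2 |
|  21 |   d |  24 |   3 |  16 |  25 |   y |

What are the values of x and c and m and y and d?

x = 19, c = -2, m = 41, y = 7, d = 5

Rows 1 and 3 both sum to 101, so that's the common total.
The known cells in row 5 total 82, leaving 101 − 82 = 19 for the blank.
The known cells in column 2 total 96, leaving 101 − 96 = 5 for the blank.
The known cells in column 5 total 103, leaving 101 − 103 = -2 for the blank.
The known cells in row 7 total 94, leaving 101 − 94 = 7 for the blank.
The known cells in row 2 total 60, leaving 101 − 60 = 41 for the blank.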